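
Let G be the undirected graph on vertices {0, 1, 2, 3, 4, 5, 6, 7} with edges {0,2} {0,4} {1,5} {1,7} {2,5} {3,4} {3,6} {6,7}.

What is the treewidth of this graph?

A width-2 tree decomposition is:
Bags: B1 = {1, 6, 7}  B2 = {1, 3, 6}  B3 = {1, 3, 4}  B4 = {0, 1, 4}  B5 = {0, 1, 2}  B6 = {1, 2, 5}
Tree: B1–B2, B2–B3, B3–B4, B4–B5, B5–B6
The largest bag has 3 vertices, giving width 2; this decomposition certifies tw(G) ≤ 2. The edges 1–7–6–3–4–0–2–5–1 form a cycle, so G is not a tree and its treewidth is at least 2. Hence tw(G) = 2 exactly.

2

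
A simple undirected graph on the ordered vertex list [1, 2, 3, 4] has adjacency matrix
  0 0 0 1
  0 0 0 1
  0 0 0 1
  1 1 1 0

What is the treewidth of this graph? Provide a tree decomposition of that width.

Every bag has size at most 2, so the width is 2 − 1 = 1 and tw(G) ≤ 1. G has an edge, so its treewidth is at least 1. Therefore the treewidth is 1.

Treewidth 1.
One such decomposition:
Bags: B1 = {2, 4}  B2 = {1, 4}  B3 = {3, 4}
Tree: B1–B2, B2–B3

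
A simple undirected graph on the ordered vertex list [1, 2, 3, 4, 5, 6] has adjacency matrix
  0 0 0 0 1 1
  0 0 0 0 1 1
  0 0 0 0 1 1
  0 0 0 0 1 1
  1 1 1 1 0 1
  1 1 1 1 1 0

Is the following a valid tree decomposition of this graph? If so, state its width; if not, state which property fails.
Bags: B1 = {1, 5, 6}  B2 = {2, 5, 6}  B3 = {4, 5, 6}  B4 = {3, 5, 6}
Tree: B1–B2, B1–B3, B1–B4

Yes; width 2.

Checking the three conditions: (i) the bags cover all of {1, 2, 3, 4, 5, 6}; (ii) for each edge, some bag contains both endpoints; (iii) the bags containing any fixed vertex form a subtree. All hold, so the decomposition is valid with width 3 − 1 = 2.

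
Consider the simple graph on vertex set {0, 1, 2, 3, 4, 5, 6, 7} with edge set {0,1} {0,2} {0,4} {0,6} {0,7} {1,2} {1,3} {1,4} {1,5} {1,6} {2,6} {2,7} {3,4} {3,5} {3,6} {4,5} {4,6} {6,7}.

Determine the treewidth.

3

A width-3 tree decomposition is:
Bags: B1 = {0, 1, 2, 6}  B2 = {0, 1, 4, 6}  B3 = {1, 3, 4, 6}  B4 = {1, 3, 4, 5}  B5 = {0, 2, 6, 7}
Tree: B1–B2, B2–B3, B3–B4, B1–B5
The largest bag has 4 vertices, giving width 3; this decomposition certifies tw(G) ≤ 3. On the other hand G contains the 4-clique {0, 1, 2, 6}. A clique must lie in a single bag of any decomposition, so no decomposition can have width below 3. Combining the bounds, tw(G) = 3.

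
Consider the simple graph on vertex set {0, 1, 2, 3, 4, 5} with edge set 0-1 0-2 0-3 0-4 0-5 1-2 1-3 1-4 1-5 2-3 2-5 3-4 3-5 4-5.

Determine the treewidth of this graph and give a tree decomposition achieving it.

Treewidth 4.
One such decomposition:
Bags: B1 = {0, 1, 2, 3, 5}  B2 = {0, 1, 3, 4, 5}
Tree: B1–B2

Each bag holds 5 vertices, so the decomposition has width 4, which upper-bounds the treewidth. On the other hand G contains the 5-clique {0, 1, 2, 3, 5}. A clique must lie in a single bag of any decomposition, so no decomposition can have width below 4. Combining the bounds, tw(G) = 4.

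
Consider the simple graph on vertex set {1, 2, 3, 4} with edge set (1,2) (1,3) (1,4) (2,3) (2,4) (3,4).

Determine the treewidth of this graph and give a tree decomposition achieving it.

Treewidth 3.
Bags: B1 = {1, 2, 3, 4}
Tree: (single bag)

A single bag containing all 4 vertices is trivially a valid decomposition of width 3. Conversely, {1, 2, 3, 4} is a clique of size 4, and the vertices of any clique must share a bag in every tree decomposition; so some bag has ≥ 4 vertices and tw(G) ≥ 3. Therefore the treewidth is 3.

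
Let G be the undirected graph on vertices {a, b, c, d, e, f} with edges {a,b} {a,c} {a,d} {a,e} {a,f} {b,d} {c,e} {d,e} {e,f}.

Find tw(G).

2

A width-2 tree decomposition is:
Bags: B1 = {a, c, e}  B2 = {a, d, e}  B3 = {a, e, f}  B4 = {a, b, d}
Tree: B1–B2, B1–B3, B2–B4
The largest bag has 3 vertices, giving width 2; this decomposition certifies tw(G) ≤ 2. On the other hand G contains the 3-clique {a, d, e}. A clique must lie in a single bag of any decomposition, so no decomposition can have width below 2. The upper and lower bounds meet at 2, so that is the treewidth.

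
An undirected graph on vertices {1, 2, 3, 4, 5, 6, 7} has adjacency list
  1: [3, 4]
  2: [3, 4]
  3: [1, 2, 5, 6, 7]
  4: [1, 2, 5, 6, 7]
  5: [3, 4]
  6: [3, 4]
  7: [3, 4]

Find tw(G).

2

A width-2 tree decomposition is:
Bags: B1 = {3, 4, 5}  B2 = {1, 3, 4}  B3 = {3, 4, 7}  B4 = {3, 4, 6}  B5 = {2, 3, 4}
Tree: B1–B2, B2–B3, B3–B4, B4–B5
The largest bag has 3 vertices, giving width 2; this decomposition certifies tw(G) ≤ 2. For the lower bound, G contains the cycle 3–5–4–1–3, so G is not a forest; only forests have treewidth ≤ 1, hence tw(G) ≥ 2. Combining the bounds, tw(G) = 2.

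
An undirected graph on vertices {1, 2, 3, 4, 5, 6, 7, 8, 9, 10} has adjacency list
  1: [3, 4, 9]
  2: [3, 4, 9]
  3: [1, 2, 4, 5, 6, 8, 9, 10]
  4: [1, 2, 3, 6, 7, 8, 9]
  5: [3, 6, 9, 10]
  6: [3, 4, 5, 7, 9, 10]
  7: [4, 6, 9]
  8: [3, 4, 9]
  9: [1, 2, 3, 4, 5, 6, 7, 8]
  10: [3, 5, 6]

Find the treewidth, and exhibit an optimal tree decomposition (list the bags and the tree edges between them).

Treewidth 3.
One such decomposition:
Bags: B1 = {3, 4, 6, 9}  B2 = {3, 5, 6, 9}  B3 = {3, 5, 6, 10}  B4 = {3, 4, 8, 9}  B5 = {1, 3, 4, 9}  B6 = {2, 3, 4, 9}  B7 = {4, 6, 7, 9}
Tree: B1–B2, B2–B3, B1–B4, B1–B5, B5–B6, B1–B7

The largest bag has 4 vertices, giving width 3; this decomposition certifies tw(G) ≤ 3. On the other hand G contains the 4-clique {3, 4, 8, 9}. A clique must lie in a single bag of any decomposition, so no decomposition can have width below 3. Therefore the treewidth is 3.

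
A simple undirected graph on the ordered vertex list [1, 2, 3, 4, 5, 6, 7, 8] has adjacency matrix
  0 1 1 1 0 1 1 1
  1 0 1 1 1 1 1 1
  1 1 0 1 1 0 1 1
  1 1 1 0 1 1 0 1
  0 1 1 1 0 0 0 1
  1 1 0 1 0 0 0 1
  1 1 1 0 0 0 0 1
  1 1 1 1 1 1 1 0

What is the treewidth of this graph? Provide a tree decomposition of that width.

Each bag holds 5 vertices, so the decomposition has width 4, which upper-bounds the treewidth. For the lower bound, the 5 vertices {1, 2, 3, 4, 8} are pairwise adjacent, and any tree decomposition puts a clique entirely inside one bag — forcing width ≥ 4. Therefore the treewidth is 4.

Treewidth 4.
One such decomposition:
Bags: B1 = {1, 2, 3, 4, 8}  B2 = {2, 3, 4, 5, 8}  B3 = {1, 2, 4, 6, 8}  B4 = {1, 2, 3, 7, 8}
Tree: B1–B2, B1–B3, B1–B4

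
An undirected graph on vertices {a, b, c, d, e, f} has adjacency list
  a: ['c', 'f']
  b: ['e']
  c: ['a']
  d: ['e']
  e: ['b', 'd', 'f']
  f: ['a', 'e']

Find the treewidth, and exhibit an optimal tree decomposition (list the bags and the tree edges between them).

The largest bag has 2 vertices, giving width 1; this decomposition certifies tw(G) ≤ 1. G has an edge, so its treewidth is at least 1. Therefore the treewidth is 1.

Treewidth 1.
One such decomposition:
Bags: B1 = {b, e}  B2 = {e, f}  B3 = {d, e}  B4 = {a, f}  B5 = {a, c}
Tree: B1–B2, B1–B3, B2–B4, B4–B5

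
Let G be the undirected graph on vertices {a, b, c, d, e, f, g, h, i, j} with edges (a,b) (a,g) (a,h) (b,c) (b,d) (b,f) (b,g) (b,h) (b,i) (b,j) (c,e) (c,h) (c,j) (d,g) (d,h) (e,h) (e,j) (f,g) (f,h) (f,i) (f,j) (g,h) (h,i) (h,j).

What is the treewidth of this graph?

A width-3 tree decomposition is:
Bags: B1 = {b, f, h, j}  B2 = {b, f, g, h}  B3 = {a, b, g, h}  B4 = {b, c, h, j}  B5 = {b, f, h, i}  B6 = {b, d, g, h}  B7 = {c, e, h, j}
Tree: B1–B2, B2–B3, B1–B4, B2–B5, B3–B6, B4–B7
Each bag holds 4 vertices, so the decomposition has width 3, which upper-bounds the treewidth. For the lower bound, the 4 vertices {c, e, h, j} are pairwise adjacent, and any tree decomposition puts a clique entirely inside one bag — forcing width ≥ 3. Therefore the treewidth is 3.

3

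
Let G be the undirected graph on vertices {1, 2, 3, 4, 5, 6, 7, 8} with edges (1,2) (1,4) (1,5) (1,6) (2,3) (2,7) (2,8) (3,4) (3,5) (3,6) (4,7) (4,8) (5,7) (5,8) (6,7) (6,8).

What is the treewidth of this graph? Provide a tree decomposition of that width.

Treewidth 4.
Bags: B1 = {1, 2, 4, 5, 6}  B2 = {2, 4, 5, 6, 8}  B3 = {2, 4, 5, 6, 7}  B4 = {2, 3, 4, 5, 6}
Tree: B1–B2, B2–B3, B3–B4

The largest bag has 5 vertices, giving width 4; this decomposition certifies tw(G) ≤ 4. For the lower bound: the 5 vertex sets {1,2}, {6,8}, {5,7}, {4}, {3} are disjoint, each induces a connected subgraph, and every pair is joined by at least one edge of G. Contracting each set to a single vertex therefore yields K_{5} as a minor, and since treewidth is minor-monotone, tw(G) ≥ tw(K_{5}) = 4. The upper and lower bounds meet at 4, so that is the treewidth.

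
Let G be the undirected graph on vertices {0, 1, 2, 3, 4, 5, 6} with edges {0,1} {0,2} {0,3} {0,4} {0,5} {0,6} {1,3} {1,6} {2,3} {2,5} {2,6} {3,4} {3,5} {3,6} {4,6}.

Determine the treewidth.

A width-3 tree decomposition is:
Bags: B1 = {0, 1, 3, 6}  B2 = {0, 2, 3, 6}  B3 = {0, 2, 3, 5}  B4 = {0, 3, 4, 6}
Tree: B1–B2, B2–B3, B1–B4
Every bag has size at most 4, so the width is 4 − 1 = 3 and tw(G) ≤ 3. For the lower bound, the 4 vertices {0, 2, 3, 5} are pairwise adjacent, and any tree decomposition puts a clique entirely inside one bag — forcing width ≥ 3. Therefore the treewidth is 3.

3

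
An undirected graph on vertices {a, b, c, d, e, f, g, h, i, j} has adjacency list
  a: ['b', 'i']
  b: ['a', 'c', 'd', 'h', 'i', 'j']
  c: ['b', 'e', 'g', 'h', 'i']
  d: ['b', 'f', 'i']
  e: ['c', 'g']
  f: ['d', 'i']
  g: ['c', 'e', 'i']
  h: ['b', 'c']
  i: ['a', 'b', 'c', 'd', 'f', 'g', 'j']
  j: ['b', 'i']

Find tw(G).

2

A width-2 tree decomposition is:
Bags: B1 = {b, c, h}  B2 = {b, c, i}  B3 = {b, d, i}  B4 = {b, i, j}  B5 = {a, b, i}  B6 = {c, g, i}  B7 = {d, f, i}  B8 = {c, e, g}
Tree: B1–B2, B2–B3, B3–B4, B2–B5, B2–B6, B3–B7, B6–B8
The largest bag has 3 vertices, giving width 2; this decomposition certifies tw(G) ≤ 2. For the lower bound, the 3 vertices {c, e, g} are pairwise adjacent, and any tree decomposition puts a clique entirely inside one bag — forcing width ≥ 2. The upper and lower bounds meet at 2, so that is the treewidth.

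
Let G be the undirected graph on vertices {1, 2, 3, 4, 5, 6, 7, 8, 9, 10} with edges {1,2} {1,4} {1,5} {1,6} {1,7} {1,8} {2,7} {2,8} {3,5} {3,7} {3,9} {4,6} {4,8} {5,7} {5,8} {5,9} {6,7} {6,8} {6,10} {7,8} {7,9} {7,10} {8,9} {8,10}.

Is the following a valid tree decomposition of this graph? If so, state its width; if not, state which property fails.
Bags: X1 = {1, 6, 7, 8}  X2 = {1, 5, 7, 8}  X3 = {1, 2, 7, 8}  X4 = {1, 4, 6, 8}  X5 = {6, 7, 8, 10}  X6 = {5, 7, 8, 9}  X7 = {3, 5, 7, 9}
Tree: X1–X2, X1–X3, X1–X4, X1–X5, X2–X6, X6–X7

Yes; width 3.

Vertex coverage: the bags together contain {1, 2, 3, 4, 5, 6, 7, 8, 9, 10}, the full vertex set. Edge coverage: each edge of G has both endpoints in at least one bag. Running intersection: for every vertex, the bags containing it form a connected subtree. All three properties hold, so this is a valid tree decomposition of width max|bag| − 1 = 3, and hence tw(G) ≤ 3.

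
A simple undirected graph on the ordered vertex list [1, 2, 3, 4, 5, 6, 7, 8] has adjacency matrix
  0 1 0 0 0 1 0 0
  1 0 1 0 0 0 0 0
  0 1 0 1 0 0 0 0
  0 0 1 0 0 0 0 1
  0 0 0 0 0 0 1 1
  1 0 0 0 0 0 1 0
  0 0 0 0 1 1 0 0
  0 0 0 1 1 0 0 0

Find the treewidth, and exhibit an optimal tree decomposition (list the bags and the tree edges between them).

Every bag has size at most 3, so the width is 3 − 1 = 2 and tw(G) ≤ 2. For the lower bound, G contains the cycle 2–3–4–8–5–7–6–1–2, so G is not a forest; only forests have treewidth ≤ 1, hence tw(G) ≥ 2. The upper and lower bounds meet at 2, so that is the treewidth.

Treewidth 2.
One optimal decomposition is:
Bags: B1 = {2, 3, 4}  B2 = {2, 4, 8}  B3 = {2, 5, 8}  B4 = {2, 5, 7}  B5 = {2, 6, 7}  B6 = {1, 2, 6}
Tree: B1–B2, B2–B3, B3–B4, B4–B5, B5–B6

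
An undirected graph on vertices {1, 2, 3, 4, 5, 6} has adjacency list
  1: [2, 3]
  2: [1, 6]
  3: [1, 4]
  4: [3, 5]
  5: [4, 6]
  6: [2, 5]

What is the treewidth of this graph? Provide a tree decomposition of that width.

Treewidth 2.
Bags: B1 = {3, 4, 5}  B2 = {1, 3, 5}  B3 = {1, 2, 5}  B4 = {2, 5, 6}
Tree: B1–B2, B2–B3, B3–B4

Each bag holds 3 vertices, so the decomposition has width 2, which upper-bounds the treewidth. For the lower bound, G contains the cycle 5–4–3–1–2–6–5, so G is not a forest; only forests have treewidth ≤ 1, hence tw(G) ≥ 2. The upper and lower bounds meet at 2, so that is the treewidth.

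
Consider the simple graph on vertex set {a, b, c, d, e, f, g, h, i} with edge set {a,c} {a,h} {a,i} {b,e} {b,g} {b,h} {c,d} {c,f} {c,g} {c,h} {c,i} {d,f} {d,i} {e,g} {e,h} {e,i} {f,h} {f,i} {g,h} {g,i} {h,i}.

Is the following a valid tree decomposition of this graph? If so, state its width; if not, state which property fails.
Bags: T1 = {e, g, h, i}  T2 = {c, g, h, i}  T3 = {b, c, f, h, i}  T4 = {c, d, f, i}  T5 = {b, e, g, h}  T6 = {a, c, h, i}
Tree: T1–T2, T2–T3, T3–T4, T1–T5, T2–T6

No — bags containing vertex b are not connected in the tree.

A tree decomposition must satisfy three properties: every vertex lies in some bag; for every edge, both endpoints lie together in some bag; and for every vertex, the bags containing it form a connected subtree. Here bags containing vertex b are not connected in the tree, so the decomposition is invalid.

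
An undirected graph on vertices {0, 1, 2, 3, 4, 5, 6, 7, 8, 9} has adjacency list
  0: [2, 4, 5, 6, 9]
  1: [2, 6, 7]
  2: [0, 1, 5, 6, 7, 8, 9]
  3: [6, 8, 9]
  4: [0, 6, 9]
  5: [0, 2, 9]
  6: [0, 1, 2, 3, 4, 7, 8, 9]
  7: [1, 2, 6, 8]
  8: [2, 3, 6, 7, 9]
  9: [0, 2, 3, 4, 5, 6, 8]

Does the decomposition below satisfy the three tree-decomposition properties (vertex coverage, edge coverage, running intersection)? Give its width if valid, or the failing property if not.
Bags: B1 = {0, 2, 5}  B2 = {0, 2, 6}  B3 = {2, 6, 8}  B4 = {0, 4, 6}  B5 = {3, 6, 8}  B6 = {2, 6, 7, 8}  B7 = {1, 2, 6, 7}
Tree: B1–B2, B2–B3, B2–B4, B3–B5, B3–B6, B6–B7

No — vertex 9 appears in no bag.

A tree decomposition must satisfy three properties: every vertex lies in some bag; for every edge, both endpoints lie together in some bag; and for every vertex, the bags containing it form a connected subtree. Here vertex 9 appears in no bag, so the decomposition is invalid.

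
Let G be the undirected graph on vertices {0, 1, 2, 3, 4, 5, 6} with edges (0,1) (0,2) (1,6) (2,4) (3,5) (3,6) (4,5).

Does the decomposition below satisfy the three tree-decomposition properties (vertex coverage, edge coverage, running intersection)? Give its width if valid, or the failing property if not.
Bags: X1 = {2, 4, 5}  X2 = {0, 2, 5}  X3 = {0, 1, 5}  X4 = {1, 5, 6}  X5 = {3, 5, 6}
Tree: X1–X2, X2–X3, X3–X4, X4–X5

Yes; width 2.

Every vertex of G appears in some bag (union = {0, 1, 2, 3, 4, 5, 6}); every edge is covered by a bag; and for each vertex v the set of bags containing v is connected in the bag tree. The decomposition is therefore valid. The largest bag has 3 vertices, so the width is 2.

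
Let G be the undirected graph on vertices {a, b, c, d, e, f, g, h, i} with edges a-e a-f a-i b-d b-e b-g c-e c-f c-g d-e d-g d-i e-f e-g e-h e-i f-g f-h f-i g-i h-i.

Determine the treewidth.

3

A width-3 tree decomposition is:
Bags: B1 = {d, e, g, i}  B2 = {e, f, g, i}  B3 = {e, f, h, i}  B4 = {a, e, f, i}  B5 = {b, d, e, g}  B6 = {c, e, f, g}
Tree: B1–B2, B2–B3, B2–B4, B1–B5, B2–B6
Each bag holds 4 vertices, so the decomposition has width 3, which upper-bounds the treewidth. Conversely, {b, d, e, g} is a clique of size 4, and the vertices of any clique must share a bag in every tree decomposition; so some bag has ≥ 4 vertices and tw(G) ≥ 3. Hence tw(G) = 3 exactly.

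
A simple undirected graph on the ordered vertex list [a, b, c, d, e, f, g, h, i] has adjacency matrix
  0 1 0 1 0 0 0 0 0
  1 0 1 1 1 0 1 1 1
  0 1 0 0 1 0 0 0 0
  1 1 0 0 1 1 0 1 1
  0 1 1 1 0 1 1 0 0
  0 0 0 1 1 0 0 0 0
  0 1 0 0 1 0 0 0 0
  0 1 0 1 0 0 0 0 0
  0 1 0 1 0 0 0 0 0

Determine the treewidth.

2

A width-2 tree decomposition is:
Bags: B1 = {b, c, e}  B2 = {b, d, e}  B3 = {d, e, f}  B4 = {b, e, g}  B5 = {a, b, d}  B6 = {b, d, h}  B7 = {b, d, i}
Tree: B1–B2, B2–B3, B2–B4, B2–B5, B2–B6, B6–B7
The largest bag has 3 vertices, giving width 2; this decomposition certifies tw(G) ≤ 2. On the other hand G contains the 3-clique {d, e, f}. A clique must lie in a single bag of any decomposition, so no decomposition can have width below 2. Therefore the treewidth is 2.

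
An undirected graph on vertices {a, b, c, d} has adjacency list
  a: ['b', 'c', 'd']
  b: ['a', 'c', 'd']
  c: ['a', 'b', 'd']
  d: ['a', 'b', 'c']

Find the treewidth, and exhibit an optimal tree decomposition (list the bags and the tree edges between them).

Treewidth 3.
One such decomposition:
Bags: B1 = {a, b, c, d}
Tree: (single bag)

A single bag containing all 4 vertices is trivially a valid decomposition of width 3. On the other hand G contains the 4-clique {a, b, c, d}. A clique must lie in a single bag of any decomposition, so no decomposition can have width below 3. Hence tw(G) = 3 exactly.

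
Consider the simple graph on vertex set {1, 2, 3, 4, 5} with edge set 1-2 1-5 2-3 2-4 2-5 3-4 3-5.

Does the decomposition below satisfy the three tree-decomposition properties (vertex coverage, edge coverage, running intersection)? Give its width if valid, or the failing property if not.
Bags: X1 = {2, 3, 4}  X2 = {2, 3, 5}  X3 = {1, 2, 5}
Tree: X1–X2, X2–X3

Yes; width 2.

Checking the three conditions: (i) the bags cover all of {1, 2, 3, 4, 5}; (ii) for each edge, some bag contains both endpoints; (iii) the bags containing any fixed vertex form a subtree. All hold, so the decomposition is valid with width 3 − 1 = 2.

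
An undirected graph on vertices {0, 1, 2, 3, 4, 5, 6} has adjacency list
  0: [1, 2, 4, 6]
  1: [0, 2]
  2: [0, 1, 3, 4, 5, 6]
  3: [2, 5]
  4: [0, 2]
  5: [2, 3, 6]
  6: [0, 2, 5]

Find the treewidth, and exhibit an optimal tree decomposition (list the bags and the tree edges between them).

Treewidth 2.
Bags: B1 = {0, 2, 6}  B2 = {2, 5, 6}  B3 = {2, 3, 5}  B4 = {0, 1, 2}  B5 = {0, 2, 4}
Tree: B1–B2, B2–B3, B1–B4, B1–B5

Every bag has size at most 3, so the width is 3 − 1 = 2 and tw(G) ≤ 2. For the lower bound, the 3 vertices {0, 1, 2} are pairwise adjacent, and any tree decomposition puts a clique entirely inside one bag — forcing width ≥ 2. Combining the bounds, tw(G) = 2.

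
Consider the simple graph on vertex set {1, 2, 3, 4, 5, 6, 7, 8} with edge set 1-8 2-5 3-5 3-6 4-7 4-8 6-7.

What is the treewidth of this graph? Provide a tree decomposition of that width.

Treewidth 1.
One optimal decomposition is:
Bags: B1 = {1, 8}  B2 = {4, 8}  B3 = {4, 7}  B4 = {6, 7}  B5 = {3, 6}  B6 = {3, 5}  B7 = {2, 5}
Tree: B1–B2, B2–B3, B3–B4, B4–B5, B5–B6, B6–B7

Each bag holds 2 vertices, so the decomposition has width 1, which upper-bounds the treewidth. G has an edge, so its treewidth is at least 1. Therefore the treewidth is 1.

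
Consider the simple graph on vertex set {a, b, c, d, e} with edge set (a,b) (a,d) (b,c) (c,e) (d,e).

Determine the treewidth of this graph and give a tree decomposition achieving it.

Treewidth 2.
Bags: B1 = {a, d, e}  B2 = {a, b, e}  B3 = {b, c, e}
Tree: B1–B2, B2–B3

The largest bag has 3 vertices, giving width 2; this decomposition certifies tw(G) ≤ 2. The edges e–d–a–b–c–e form a cycle, so G is not a tree and its treewidth is at least 2. Hence tw(G) = 2 exactly.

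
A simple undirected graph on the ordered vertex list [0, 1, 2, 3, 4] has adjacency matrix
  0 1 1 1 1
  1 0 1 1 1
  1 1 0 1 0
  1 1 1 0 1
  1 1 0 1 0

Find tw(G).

3

A width-3 tree decomposition is:
Bags: B1 = {0, 1, 2, 3}  B2 = {0, 1, 3, 4}
Tree: B1–B2
Every bag has size at most 4, so the width is 4 − 1 = 3 and tw(G) ≤ 3. For the lower bound, the 4 vertices {0, 1, 2, 3} are pairwise adjacent, and any tree decomposition puts a clique entirely inside one bag — forcing width ≥ 3. Combining the bounds, tw(G) = 3.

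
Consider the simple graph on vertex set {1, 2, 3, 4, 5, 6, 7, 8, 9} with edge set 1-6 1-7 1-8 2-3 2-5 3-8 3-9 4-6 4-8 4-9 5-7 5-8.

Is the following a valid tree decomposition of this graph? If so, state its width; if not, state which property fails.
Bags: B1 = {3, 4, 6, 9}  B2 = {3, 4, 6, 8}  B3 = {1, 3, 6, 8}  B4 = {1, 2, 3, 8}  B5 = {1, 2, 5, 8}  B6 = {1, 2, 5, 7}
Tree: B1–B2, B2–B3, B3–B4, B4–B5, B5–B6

Yes; width 3.

Every vertex of G appears in some bag (union = {1, 2, 3, 4, 5, 6, 7, 8, 9}); every edge is covered by a bag; and for each vertex v the set of bags containing v is connected in the bag tree. The decomposition is therefore valid. The largest bag has 4 vertices, so the width is 3.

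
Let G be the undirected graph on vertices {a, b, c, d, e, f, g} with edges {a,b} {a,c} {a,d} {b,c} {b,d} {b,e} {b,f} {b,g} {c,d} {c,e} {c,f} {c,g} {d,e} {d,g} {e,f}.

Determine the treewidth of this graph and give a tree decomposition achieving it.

Every bag has size at most 4, so the width is 4 − 1 = 3 and tw(G) ≤ 3. On the other hand G contains the 4-clique {b, c, d, g}. A clique must lie in a single bag of any decomposition, so no decomposition can have width below 3. Hence tw(G) = 3 exactly.

Treewidth 3.
One optimal decomposition is:
Bags: B1 = {a, b, c, d}  B2 = {b, c, d, e}  B3 = {b, c, d, g}  B4 = {b, c, e, f}
Tree: B1–B2, B1–B3, B2–B4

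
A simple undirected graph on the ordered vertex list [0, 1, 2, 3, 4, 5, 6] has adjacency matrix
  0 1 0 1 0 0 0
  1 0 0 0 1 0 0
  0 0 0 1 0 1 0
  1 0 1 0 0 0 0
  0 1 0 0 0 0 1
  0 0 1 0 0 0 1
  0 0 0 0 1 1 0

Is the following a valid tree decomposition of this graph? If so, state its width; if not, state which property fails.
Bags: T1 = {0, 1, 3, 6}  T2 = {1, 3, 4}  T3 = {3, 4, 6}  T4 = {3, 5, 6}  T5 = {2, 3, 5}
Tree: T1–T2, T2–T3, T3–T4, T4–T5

A tree decomposition must satisfy three properties: every vertex lies in some bag; for every edge, both endpoints lie together in some bag; and for every vertex, the bags containing it form a connected subtree. Here bags containing vertex 6 are not connected in the tree, so the decomposition is invalid.

No — bags containing vertex 6 are not connected in the tree.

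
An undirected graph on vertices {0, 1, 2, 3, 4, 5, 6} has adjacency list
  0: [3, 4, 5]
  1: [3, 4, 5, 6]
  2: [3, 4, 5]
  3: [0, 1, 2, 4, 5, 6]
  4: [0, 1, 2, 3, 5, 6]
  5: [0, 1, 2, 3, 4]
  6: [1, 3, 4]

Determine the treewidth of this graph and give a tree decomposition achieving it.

Treewidth 3.
One such decomposition:
Bags: B1 = {1, 3, 4, 6}  B2 = {1, 3, 4, 5}  B3 = {0, 3, 4, 5}  B4 = {2, 3, 4, 5}
Tree: B1–B2, B2–B3, B2–B4

Each bag holds 4 vertices, so the decomposition has width 3, which upper-bounds the treewidth. Conversely, {0, 3, 4, 5} is a clique of size 4, and the vertices of any clique must share a bag in every tree decomposition; so some bag has ≥ 4 vertices and tw(G) ≥ 3. The upper and lower bounds meet at 3, so that is the treewidth.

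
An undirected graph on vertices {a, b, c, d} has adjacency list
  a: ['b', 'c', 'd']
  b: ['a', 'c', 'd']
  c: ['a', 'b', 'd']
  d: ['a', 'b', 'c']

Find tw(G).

A width-3 tree decomposition is:
Bags: B1 = {a, b, c, d}
Tree: (single bag)
With just one bag of size 4, the width is 4 − 1 = 3, so tw(G) ≤ 3. For the lower bound, the 4 vertices {a, b, c, d} are pairwise adjacent, and any tree decomposition puts a clique entirely inside one bag — forcing width ≥ 3. Hence tw(G) = 3 exactly.

3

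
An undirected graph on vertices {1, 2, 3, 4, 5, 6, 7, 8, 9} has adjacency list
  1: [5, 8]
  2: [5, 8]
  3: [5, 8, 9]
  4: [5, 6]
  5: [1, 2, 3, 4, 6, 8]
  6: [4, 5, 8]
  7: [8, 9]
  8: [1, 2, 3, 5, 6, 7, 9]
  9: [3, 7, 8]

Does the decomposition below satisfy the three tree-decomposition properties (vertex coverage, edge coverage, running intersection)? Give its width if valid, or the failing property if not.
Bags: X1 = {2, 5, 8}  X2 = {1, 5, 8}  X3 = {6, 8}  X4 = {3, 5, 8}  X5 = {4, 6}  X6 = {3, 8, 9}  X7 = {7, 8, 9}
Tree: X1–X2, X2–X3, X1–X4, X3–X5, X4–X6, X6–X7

A tree decomposition must satisfy three properties: every vertex lies in some bag; for every edge, both endpoints lie together in some bag; and for every vertex, the bags containing it form a connected subtree. Here edge (5,6) lies in no bag, so the decomposition is invalid.

No — edge (5,6) lies in no bag.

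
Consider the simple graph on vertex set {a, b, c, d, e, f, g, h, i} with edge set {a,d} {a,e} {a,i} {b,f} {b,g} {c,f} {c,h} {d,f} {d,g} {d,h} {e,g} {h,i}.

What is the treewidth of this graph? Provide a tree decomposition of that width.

Treewidth 3.
Bags: B1 = {c, f, h, i}  B2 = {d, f, h, i}  B3 = {a, d, f, i}  B4 = {a, b, d, f}  B5 = {a, b, d, g}  B6 = {a, b, e, g}
Tree: B1–B2, B2–B3, B3–B4, B4–B5, B5–B6

Each bag holds 4 vertices, so the decomposition has width 3, which upper-bounds the treewidth. For the lower bound: the 4 vertex sets {c,h,i}, {f}, {d}, {a,b,e,g} are disjoint, each induces a connected subgraph, and every pair is joined by at least one edge of G. Contracting each set to a single vertex therefore yields K_{4} as a minor, and since treewidth is minor-monotone, tw(G) ≥ tw(K_{4}) = 3. The upper and lower bounds meet at 3, so that is the treewidth.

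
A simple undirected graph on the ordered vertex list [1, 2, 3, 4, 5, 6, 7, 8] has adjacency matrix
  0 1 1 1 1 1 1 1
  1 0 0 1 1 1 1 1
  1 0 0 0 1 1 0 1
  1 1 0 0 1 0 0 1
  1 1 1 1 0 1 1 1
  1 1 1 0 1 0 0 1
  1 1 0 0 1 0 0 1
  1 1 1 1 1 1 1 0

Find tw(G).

4

A width-4 tree decomposition is:
Bags: B1 = {1, 2, 4, 5, 8}  B2 = {1, 2, 5, 6, 8}  B3 = {1, 2, 5, 7, 8}  B4 = {1, 3, 5, 6, 8}
Tree: B1–B2, B1–B3, B2–B4
The largest bag has 5 vertices, giving width 4; this decomposition certifies tw(G) ≤ 4. For the lower bound, the 5 vertices {1, 2, 4, 5, 8} are pairwise adjacent, and any tree decomposition puts a clique entirely inside one bag — forcing width ≥ 4. Combining the bounds, tw(G) = 4.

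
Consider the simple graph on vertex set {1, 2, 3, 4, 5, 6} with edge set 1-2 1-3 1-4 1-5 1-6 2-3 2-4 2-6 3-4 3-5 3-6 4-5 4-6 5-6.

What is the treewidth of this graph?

A width-4 tree decomposition is:
Bags: B1 = {1, 2, 3, 4, 6}  B2 = {1, 3, 4, 5, 6}
Tree: B1–B2
Each bag holds 5 vertices, so the decomposition has width 4, which upper-bounds the treewidth. For the lower bound, the 5 vertices {1, 2, 3, 4, 6} are pairwise adjacent, and any tree decomposition puts a clique entirely inside one bag — forcing width ≥ 4. Hence tw(G) = 4 exactly.

4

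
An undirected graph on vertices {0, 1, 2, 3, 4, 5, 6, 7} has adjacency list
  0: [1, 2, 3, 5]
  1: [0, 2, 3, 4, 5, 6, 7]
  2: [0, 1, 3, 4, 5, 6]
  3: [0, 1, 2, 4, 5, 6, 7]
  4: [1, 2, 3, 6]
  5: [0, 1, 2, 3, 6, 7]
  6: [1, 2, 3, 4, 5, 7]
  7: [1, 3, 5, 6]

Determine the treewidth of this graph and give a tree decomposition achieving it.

Treewidth 4.
Bags: B1 = {1, 2, 3, 5, 6}  B2 = {0, 1, 2, 3, 5}  B3 = {1, 3, 5, 6, 7}  B4 = {1, 2, 3, 4, 6}
Tree: B1–B2, B1–B3, B1–B4

Each bag holds 5 vertices, so the decomposition has width 4, which upper-bounds the treewidth. On the other hand G contains the 5-clique {1, 2, 3, 4, 6}. A clique must lie in a single bag of any decomposition, so no decomposition can have width below 4. Combining the bounds, tw(G) = 4.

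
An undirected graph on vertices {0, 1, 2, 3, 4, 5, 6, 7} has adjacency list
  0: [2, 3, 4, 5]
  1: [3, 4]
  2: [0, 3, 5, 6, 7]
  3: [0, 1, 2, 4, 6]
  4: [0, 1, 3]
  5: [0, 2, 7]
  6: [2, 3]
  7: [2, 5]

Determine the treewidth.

2

A width-2 tree decomposition is:
Bags: B1 = {0, 3, 4}  B2 = {0, 2, 3}  B3 = {2, 3, 6}  B4 = {0, 2, 5}  B5 = {1, 3, 4}  B6 = {2, 5, 7}
Tree: B1–B2, B2–B3, B2–B4, B1–B5, B4–B6
Each bag holds 3 vertices, so the decomposition has width 2, which upper-bounds the treewidth. Conversely, {1, 3, 4} is a clique of size 3, and the vertices of any clique must share a bag in every tree decomposition; so some bag has ≥ 3 vertices and tw(G) ≥ 2. Combining the bounds, tw(G) = 2.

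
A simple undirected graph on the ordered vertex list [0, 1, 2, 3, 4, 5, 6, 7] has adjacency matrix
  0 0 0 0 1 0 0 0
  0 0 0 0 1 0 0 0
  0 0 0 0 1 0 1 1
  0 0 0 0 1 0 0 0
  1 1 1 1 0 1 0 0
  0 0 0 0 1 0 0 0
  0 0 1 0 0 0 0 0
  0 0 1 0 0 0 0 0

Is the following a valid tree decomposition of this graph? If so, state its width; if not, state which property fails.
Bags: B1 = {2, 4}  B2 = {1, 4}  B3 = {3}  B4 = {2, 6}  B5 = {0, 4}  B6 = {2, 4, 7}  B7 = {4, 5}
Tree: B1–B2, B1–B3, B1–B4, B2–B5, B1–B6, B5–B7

No — edge (4,3) lies in no bag.

A tree decomposition must satisfy three properties: every vertex lies in some bag; for every edge, both endpoints lie together in some bag; and for every vertex, the bags containing it form a connected subtree. Here edge (4,3) lies in no bag, so the decomposition is invalid.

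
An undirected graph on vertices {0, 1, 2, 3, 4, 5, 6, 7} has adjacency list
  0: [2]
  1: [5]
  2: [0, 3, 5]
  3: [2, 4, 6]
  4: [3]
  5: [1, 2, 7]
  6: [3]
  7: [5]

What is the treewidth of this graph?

A width-1 tree decomposition is:
Bags: B1 = {2, 3}  B2 = {2, 5}  B3 = {5, 7}  B4 = {0, 2}  B5 = {1, 5}  B6 = {3, 6}  B7 = {3, 4}
Tree: B1–B2, B2–B3, B2–B4, B3–B5, B1–B6, B1–B7
Every bag has size at most 2, so the width is 2 − 1 = 1 and tw(G) ≤ 1. G has an edge, so its treewidth is at least 1. The upper and lower bounds meet at 1, so that is the treewidth.

1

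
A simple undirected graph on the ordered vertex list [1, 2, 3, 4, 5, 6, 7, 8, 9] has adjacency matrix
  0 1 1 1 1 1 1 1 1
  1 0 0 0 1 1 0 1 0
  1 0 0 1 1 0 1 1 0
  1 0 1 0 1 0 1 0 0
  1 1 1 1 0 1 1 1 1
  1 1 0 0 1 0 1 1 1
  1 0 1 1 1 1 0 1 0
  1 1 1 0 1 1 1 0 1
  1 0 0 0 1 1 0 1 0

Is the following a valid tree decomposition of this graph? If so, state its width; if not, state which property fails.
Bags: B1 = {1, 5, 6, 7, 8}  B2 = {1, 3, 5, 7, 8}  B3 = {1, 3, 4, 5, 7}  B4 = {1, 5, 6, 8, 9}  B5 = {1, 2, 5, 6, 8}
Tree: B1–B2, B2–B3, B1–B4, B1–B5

Yes; width 4.

Vertex coverage: the bags together contain {1, 2, 3, 4, 5, 6, 7, 8, 9}, the full vertex set. Edge coverage: each edge of G has both endpoints in at least one bag. Running intersection: for every vertex, the bags containing it form a connected subtree. All three properties hold, so this is a valid tree decomposition of width max|bag| − 1 = 4, and hence tw(G) ≤ 4.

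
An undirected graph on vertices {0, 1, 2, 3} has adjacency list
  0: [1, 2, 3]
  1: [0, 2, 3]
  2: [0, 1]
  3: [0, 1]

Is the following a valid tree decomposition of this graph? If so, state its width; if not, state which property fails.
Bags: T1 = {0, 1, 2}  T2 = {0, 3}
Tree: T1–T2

A tree decomposition must satisfy three properties: every vertex lies in some bag; for every edge, both endpoints lie together in some bag; and for every vertex, the bags containing it form a connected subtree. Here edge (1,3) lies in no bag, so the decomposition is invalid.

No — edge (1,3) lies in no bag.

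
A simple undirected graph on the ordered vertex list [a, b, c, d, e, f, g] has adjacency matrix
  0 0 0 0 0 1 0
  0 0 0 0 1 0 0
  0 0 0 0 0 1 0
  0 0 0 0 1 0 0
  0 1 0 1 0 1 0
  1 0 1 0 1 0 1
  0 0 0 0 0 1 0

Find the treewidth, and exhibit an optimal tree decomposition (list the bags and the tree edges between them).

Treewidth 1.
Bags: B1 = {f, g}  B2 = {e, f}  B3 = {b, e}  B4 = {c, f}  B5 = {d, e}  B6 = {a, f}
Tree: B1–B2, B2–B3, B2–B4, B3–B5, B4–B6

Every bag has size at most 2, so the width is 2 − 1 = 1 and tw(G) ≤ 1. G has an edge, so its treewidth is at least 1. Hence tw(G) = 1 exactly.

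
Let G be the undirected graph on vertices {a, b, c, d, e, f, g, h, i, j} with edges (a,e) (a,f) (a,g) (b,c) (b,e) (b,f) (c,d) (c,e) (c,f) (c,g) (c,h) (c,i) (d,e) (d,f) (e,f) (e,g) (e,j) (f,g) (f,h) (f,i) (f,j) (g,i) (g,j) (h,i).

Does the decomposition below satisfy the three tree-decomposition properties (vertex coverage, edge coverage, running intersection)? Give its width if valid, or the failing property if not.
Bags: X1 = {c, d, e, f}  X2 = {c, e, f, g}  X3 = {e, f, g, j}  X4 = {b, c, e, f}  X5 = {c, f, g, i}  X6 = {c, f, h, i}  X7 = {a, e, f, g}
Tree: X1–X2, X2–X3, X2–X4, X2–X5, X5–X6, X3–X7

Vertex coverage: the bags together contain {a, b, c, d, e, f, g, h, i, j}, the full vertex set. Edge coverage: each edge of G has both endpoints in at least one bag. Running intersection: for every vertex, the bags containing it form a connected subtree. All three properties hold, so this is a valid tree decomposition of width max|bag| − 1 = 3, and hence tw(G) ≤ 3.

Yes; width 3.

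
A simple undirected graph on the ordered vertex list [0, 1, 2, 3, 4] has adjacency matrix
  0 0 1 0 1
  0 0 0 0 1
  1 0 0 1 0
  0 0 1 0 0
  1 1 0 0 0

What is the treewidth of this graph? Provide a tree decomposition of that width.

Each bag holds 2 vertices, so the decomposition has width 1, which upper-bounds the treewidth. G has an edge, so its treewidth is at least 1. The upper and lower bounds meet at 1, so that is the treewidth.

Treewidth 1.
Bags: B1 = {2, 3}  B2 = {0, 2}  B3 = {0, 4}  B4 = {1, 4}
Tree: B1–B2, B2–B3, B3–B4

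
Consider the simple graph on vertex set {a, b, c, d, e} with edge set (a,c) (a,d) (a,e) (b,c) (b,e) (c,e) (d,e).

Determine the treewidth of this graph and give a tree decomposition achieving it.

Treewidth 2.
One optimal decomposition is:
Bags: B1 = {b, c, e}  B2 = {a, c, e}  B3 = {a, d, e}
Tree: B1–B2, B2–B3

Every bag has size at most 3, so the width is 3 − 1 = 2 and tw(G) ≤ 2. On the other hand G contains the 3-clique {a, d, e}. A clique must lie in a single bag of any decomposition, so no decomposition can have width below 2. Hence tw(G) = 2 exactly.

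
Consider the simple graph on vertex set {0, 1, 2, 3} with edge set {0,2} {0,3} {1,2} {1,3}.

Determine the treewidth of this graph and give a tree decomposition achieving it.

Treewidth 2.
Bags: B1 = {0, 2, 3}  B2 = {1, 2, 3}
Tree: B1–B2

The largest bag has 3 vertices, giving width 2; this decomposition certifies tw(G) ≤ 2. The edges 3–0–2–1–3 form a cycle, so G is not a tree and its treewidth is at least 2. Hence tw(G) = 2 exactly.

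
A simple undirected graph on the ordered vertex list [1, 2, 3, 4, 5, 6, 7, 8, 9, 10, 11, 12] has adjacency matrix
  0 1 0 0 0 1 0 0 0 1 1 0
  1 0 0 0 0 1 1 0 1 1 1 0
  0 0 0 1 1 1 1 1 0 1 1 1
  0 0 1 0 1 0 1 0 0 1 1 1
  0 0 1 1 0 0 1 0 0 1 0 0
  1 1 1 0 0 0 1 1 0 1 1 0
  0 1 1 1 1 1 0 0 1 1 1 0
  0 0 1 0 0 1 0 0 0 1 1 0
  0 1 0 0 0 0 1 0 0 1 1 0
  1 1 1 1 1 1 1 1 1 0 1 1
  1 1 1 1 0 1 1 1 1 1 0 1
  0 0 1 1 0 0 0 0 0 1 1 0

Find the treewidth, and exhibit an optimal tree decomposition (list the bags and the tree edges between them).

Treewidth 4.
One optimal decomposition is:
Bags: B1 = {2, 6, 7, 10, 11}  B2 = {3, 6, 7, 10, 11}  B3 = {3, 4, 7, 10, 11}  B4 = {1, 2, 6, 10, 11}  B5 = {3, 4, 10, 11, 12}  B6 = {2, 7, 9, 10, 11}  B7 = {3, 6, 8, 10, 11}  B8 = {3, 4, 5, 7, 10}
Tree: B1–B2, B2–B3, B1–B4, B3–B5, B1–B6, B2–B7, B3–B8

The largest bag has 5 vertices, giving width 4; this decomposition certifies tw(G) ≤ 4. Conversely, {1, 2, 6, 10, 11} is a clique of size 5, and the vertices of any clique must share a bag in every tree decomposition; so some bag has ≥ 5 vertices and tw(G) ≥ 4. The upper and lower bounds meet at 4, so that is the treewidth.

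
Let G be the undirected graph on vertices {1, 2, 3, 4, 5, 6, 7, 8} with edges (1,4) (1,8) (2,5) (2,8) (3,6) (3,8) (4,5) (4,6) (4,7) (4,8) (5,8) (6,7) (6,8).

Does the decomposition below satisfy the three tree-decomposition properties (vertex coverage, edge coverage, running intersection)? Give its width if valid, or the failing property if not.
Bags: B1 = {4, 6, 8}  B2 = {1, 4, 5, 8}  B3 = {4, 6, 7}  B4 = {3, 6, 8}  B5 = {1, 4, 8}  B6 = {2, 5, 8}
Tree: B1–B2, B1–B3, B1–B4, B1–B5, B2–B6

A tree decomposition must satisfy three properties: every vertex lies in some bag; for every edge, both endpoints lie together in some bag; and for every vertex, the bags containing it form a connected subtree. Here bags containing vertex 1 are not connected in the tree, so the decomposition is invalid.

No — bags containing vertex 1 are not connected in the tree.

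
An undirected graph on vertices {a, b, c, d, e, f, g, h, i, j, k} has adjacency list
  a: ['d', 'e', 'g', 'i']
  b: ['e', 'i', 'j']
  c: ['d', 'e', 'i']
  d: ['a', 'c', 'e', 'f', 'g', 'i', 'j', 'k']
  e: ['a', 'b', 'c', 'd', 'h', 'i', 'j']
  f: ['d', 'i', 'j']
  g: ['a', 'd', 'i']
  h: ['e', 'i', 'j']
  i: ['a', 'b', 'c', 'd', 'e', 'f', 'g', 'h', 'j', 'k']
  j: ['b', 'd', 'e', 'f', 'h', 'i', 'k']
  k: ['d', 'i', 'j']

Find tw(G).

3

A width-3 tree decomposition is:
Bags: B1 = {d, e, i, j}  B2 = {a, d, e, i}  B3 = {b, e, i, j}  B4 = {d, i, j, k}  B5 = {c, d, e, i}  B6 = {d, f, i, j}  B7 = {e, h, i, j}  B8 = {a, d, g, i}
Tree: B1–B2, B1–B3, B1–B4, B2–B5, B4–B6, B3–B7, B2–B8
Each bag holds 4 vertices, so the decomposition has width 3, which upper-bounds the treewidth. On the other hand G contains the 4-clique {a, d, g, i}. A clique must lie in a single bag of any decomposition, so no decomposition can have width below 3. Hence tw(G) = 3 exactly.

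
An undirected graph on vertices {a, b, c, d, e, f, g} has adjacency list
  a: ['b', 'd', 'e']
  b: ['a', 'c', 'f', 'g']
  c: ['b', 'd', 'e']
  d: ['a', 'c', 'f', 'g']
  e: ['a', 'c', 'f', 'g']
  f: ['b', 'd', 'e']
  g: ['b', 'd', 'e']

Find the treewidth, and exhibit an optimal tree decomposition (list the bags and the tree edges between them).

Treewidth 3.
One such decomposition:
Bags: B1 = {b, c, d, e}  B2 = {a, b, d, e}  B3 = {b, d, e, f}  B4 = {b, d, e, g}
Tree: B1–B2, B2–B3, B3–B4

The largest bag has 4 vertices, giving width 3; this decomposition certifies tw(G) ≤ 3. For the lower bound: the 4 vertex sets {b,c}, {a,d}, {e}, {f} are disjoint, each induces a connected subgraph, and every pair is joined by at least one edge of G. Contracting each set to a single vertex therefore yields K_{4} as a minor, and since treewidth is minor-monotone, tw(G) ≥ tw(K_{4}) = 3. Combining the bounds, tw(G) = 3.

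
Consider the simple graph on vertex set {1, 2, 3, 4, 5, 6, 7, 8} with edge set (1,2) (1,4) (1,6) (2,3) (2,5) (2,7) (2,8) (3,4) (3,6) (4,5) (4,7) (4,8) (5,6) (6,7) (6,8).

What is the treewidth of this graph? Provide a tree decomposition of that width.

Treewidth 3.
One such decomposition:
Bags: B1 = {1, 2, 4, 6}  B2 = {2, 3, 4, 6}  B3 = {2, 4, 6, 7}  B4 = {2, 4, 6, 8}  B5 = {2, 4, 5, 6}
Tree: B1–B2, B2–B3, B3–B4, B4–B5

The largest bag has 4 vertices, giving width 3; this decomposition certifies tw(G) ≤ 3. For the lower bound: the 4 vertex sets {1,6}, {2,3}, {4}, {7} are disjoint, each induces a connected subgraph, and every pair is joined by at least one edge of G. Contracting each set to a single vertex therefore yields K_{4} as a minor, and since treewidth is minor-monotone, tw(G) ≥ tw(K_{4}) = 3. Combining the bounds, tw(G) = 3.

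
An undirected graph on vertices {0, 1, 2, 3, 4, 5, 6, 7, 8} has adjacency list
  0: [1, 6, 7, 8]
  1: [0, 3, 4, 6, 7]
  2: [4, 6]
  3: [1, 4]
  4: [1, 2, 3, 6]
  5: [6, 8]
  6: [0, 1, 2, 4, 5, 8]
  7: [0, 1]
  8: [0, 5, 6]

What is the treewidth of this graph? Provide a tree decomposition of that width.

Every bag has size at most 3, so the width is 3 − 1 = 2 and tw(G) ≤ 2. Conversely, {1, 3, 4} is a clique of size 3, and the vertices of any clique must share a bag in every tree decomposition; so some bag has ≥ 3 vertices and tw(G) ≥ 2. The upper and lower bounds meet at 2, so that is the treewidth.

Treewidth 2.
Bags: B1 = {2, 4, 6}  B2 = {1, 4, 6}  B3 = {0, 1, 6}  B4 = {0, 6, 8}  B5 = {0, 1, 7}  B6 = {5, 6, 8}  B7 = {1, 3, 4}
Tree: B1–B2, B2–B3, B3–B4, B3–B5, B4–B6, B2–B7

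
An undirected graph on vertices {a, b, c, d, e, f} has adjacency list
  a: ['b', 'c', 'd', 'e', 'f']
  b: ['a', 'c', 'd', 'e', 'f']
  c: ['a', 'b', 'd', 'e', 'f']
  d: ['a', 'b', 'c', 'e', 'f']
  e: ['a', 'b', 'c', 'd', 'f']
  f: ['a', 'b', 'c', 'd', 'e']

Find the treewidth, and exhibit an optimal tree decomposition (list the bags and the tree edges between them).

With just one bag of size 6, the width is 6 − 1 = 5, so tw(G) ≤ 5. For the lower bound, the 6 vertices {a, b, c, d, e, f} are pairwise adjacent, and any tree decomposition puts a clique entirely inside one bag — forcing width ≥ 5. Combining the bounds, tw(G) = 5.

Treewidth 5.
Bags: B1 = {a, b, c, d, e, f}
Tree: (single bag)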